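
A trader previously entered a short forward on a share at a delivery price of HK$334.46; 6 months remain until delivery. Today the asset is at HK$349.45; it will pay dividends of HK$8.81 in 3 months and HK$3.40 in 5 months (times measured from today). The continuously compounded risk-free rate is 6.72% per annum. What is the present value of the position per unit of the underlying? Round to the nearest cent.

PV(remaining dividends) I = 8.81·e^(−0.0672·3/12) + 3.40·e^(−0.0672·5/12) = 11.9693
Current forward F = (S − I)·e^(rT) = (349.45 − 11.9693)·e^(0.0672·6/12) = 337.4807 × 1.034171 = 349.0128
Value (long) = (F − K)·e^(−rT) = (349.0128 − 334.46) × 0.966958 = 14.0719
Short position value = −(long value) = -HK$14.07

-HK$14.07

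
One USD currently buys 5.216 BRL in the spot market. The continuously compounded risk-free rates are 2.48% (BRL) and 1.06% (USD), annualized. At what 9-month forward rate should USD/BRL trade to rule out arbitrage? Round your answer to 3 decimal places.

F = S·e^((r_BRL − r_USD)T) = 5.216 · e^((0.0248 − 0.0106) × 9/12)
= 5.216 · e^0.010650 = 5.216 × 1.010707
F = 5.272 BRL per USD

5.272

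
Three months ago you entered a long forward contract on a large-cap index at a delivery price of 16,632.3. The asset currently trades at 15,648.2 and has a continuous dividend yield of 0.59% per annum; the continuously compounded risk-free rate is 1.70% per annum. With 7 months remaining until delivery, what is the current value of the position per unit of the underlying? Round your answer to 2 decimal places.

-873.74

Current fair forward for the remaining 7 months: F = S·e^((r − q)·T), (r − q) = 0.0170 − 0.0059 = 0.0111
F = 15648.2 · e^(0.0111 × 7/12) = 15648.2 × 1.00649601 = 15749.8509
Value of long forward = (F − K)·e^(−rT) = (15749.8509 − 16632.3) · e^(−0.0170·7/12)
= -882.4491 × 0.99013234 = -873.74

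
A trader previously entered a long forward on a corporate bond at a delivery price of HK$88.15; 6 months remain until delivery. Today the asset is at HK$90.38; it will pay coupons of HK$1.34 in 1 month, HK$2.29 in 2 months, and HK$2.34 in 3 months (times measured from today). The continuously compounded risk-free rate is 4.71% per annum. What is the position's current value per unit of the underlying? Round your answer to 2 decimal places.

-HK$1.64

PV(remaining coupons) I = 1.34·e^(−0.0471·1/12) + 2.29·e^(−0.0471·2/12) + 2.34·e^(−0.0471·3/12) = 5.9195
Current forward F = (S − I)·e^(rT) = (90.38 − 5.9195)·e^(0.0471·6/12) = 84.4605 × 1.023829 = 86.4731
Value (long) = (F − K)·e^(−rT) = (86.4731 − 88.15) × 0.976725 = -1.6379
Value = -HK$1.64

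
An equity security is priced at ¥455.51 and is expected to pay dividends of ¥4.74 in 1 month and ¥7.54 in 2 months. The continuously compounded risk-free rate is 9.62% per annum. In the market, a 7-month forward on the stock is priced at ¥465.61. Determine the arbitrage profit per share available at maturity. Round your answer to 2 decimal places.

¥3.37 per share

PV(dividends) I = 4.74·e^(−0.0962·1/12) + 7.54·e^(−0.0962·2/12) = 12.1222
Fair forward F* = (S − I)·e^(rT) = (455.51 − 12.1222)·e^0.056117 = 443.3878 × 1.057721 = 468.9806
Market ¥465.61 < fair 468.9806: forward underpriced → reverse cash-and-carry (short the stock, invest proceeds at r, pay the dividends, go long the forward).
Profit at T = |F_mkt − F*| = |465.61 − 468.9806| = ¥3.37 per share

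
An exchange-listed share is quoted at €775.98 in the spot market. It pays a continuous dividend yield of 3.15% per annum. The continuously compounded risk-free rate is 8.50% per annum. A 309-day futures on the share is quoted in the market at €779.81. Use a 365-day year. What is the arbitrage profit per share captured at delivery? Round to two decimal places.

€32.12 per share

Fair futures: F* = S·e^(carry·T), with carry = (r − q) = 0.0850 − 0.0315 = 0.0535
F* = 775.98 · e^(0.0535 × 309/365) = 775.98 · e^0.045292 = 775.98 × 1.046333 = €811.9335
Market €779.81 < fair €811.9335: forward underpriced → reverse cash-and-carry (short spot, go long the forward).
At maturity, profit = |F_mkt − F*| = |779.81 − 811.9335| = €32.12 per share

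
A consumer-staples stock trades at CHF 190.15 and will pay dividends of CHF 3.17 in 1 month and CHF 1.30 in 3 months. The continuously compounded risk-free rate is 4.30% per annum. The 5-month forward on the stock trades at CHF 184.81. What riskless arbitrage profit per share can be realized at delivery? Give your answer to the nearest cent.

PV(dividends) I = 3.17·e^(−0.0430·1/12) + 1.30·e^(−0.0430·3/12) = 4.4448
Fair forward F* = (S − I)·e^(rT) = (190.15 − 4.4448)·e^0.017917 = 185.7052 × 1.018078 = 189.0624
Market CHF 184.81 < fair 189.0624: forward underpriced → reverse cash-and-carry (short the stock, invest proceeds at r, pay the dividends, go long the forward).
Profit at T = |F_mkt − F*| = |184.81 − 189.0624| = CHF 4.25 per share

CHF 4.25 per share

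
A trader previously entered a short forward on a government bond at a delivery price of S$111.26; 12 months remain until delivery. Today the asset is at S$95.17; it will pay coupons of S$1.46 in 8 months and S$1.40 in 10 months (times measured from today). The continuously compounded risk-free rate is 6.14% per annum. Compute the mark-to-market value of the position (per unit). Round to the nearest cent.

S$12.20

PV(remaining coupons) I = 1.46·e^(−0.0614·8/12) + 1.40·e^(−0.0614·10/12) = 2.7316
Current forward F = (S − I)·e^(rT) = (95.17 − 2.7316)·e^(0.0614·12/12) = 92.4384 × 1.063324 = 98.2920
Value (long) = (F − K)·e^(−rT) = (98.2920 − 111.26) × 0.940447 = -12.1957
Short position value = −(long value) = S$12.20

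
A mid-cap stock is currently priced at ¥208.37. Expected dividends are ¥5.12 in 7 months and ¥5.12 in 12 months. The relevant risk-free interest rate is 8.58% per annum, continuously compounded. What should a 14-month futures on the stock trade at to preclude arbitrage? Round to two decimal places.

PV(dividends) I = 5.12·e^(−0.0858·7/12) + 5.12·e^(−0.0858·12/12)
I = 4.8701 + 4.6990 = 9.5691
F = (S − I)·e^(rT) = (208.37 − 9.5691) · e^(0.0858·14/12)
= 198.8009 · e^0.100100 = 198.8009 × 1.105281 = ¥219.73

¥219.73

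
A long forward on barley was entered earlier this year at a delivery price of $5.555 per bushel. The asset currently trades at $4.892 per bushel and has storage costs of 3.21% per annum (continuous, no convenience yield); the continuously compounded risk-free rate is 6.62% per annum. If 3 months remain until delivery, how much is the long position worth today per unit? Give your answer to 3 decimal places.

Current fair forward for the remaining 3 months: F = S·e^((r + u)·T), (r + u) = 0.0662 + 0.0321 = 0.0983
F = 4.892 · e^(0.0983 × 3/12) = 4.892 × 1.024879 = 5.0137
Value of long forward = (F − K)·e^(−rT) = (5.0137 − 5.555) · e^(−0.0662·3/12)
= -0.5413 × 0.983586 = -0.532

-$0.532 per bushel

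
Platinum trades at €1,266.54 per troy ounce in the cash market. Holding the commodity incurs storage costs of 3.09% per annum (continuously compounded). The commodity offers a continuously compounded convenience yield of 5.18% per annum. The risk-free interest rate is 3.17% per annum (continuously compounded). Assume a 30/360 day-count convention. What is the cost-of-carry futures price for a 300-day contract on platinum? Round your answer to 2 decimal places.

€1,277.99 per troy ounce

Net carry = r + u − y = 0.0317 + 0.0309 − 0.0518 = 0.0108
F = S·e^((r+u−y)T) = 1266.54 · e^(0.0108 × 300/360) = 1266.54 · e^0.00900000
= 1266.54 × 1.00904062 = €1,277.99 per troy ounce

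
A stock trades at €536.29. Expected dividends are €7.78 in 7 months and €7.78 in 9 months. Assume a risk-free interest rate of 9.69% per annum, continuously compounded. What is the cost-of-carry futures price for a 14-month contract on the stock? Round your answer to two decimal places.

PV(dividends) I = 7.78·e^(−0.0969·7/12) + 7.78·e^(−0.0969·9/12)
I = 7.3524 + 7.2346 = 14.5870
F = (S − I)·e^(rT) = (536.29 − 14.5870) · e^(0.0969·14/12)
= 521.7030 · e^0.113050 = 521.7030 × 1.119688 = €584.14

€584.14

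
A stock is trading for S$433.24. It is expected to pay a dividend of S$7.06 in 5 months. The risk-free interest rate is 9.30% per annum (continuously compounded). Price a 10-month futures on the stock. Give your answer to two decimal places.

PV(dividends) I = 7.06·e^(−0.0930·5/12)
I = 6.7917
F = (S − I)·e^(rT) = (433.24 − 6.7917) · e^(0.0930·10/12)
= 426.4483 · e^0.077500 = 426.4483 × 1.080582 = S$460.81

S$460.81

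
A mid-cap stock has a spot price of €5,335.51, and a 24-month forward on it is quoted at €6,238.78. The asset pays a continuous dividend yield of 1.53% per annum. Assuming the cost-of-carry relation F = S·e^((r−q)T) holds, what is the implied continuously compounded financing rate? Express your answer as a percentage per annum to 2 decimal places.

9.35%

From F = S·e^((r−q)T): (r − q) = ln(F/S)/T
ln(6238.78/5335.51) = ln(1.169294) = 0.156400
(r − q) = 0.156400 / (24/12) = 0.078200
r = ln(F/S)/T + q = 0.078200 + 0.0153 = 0.093500
r = 9.35%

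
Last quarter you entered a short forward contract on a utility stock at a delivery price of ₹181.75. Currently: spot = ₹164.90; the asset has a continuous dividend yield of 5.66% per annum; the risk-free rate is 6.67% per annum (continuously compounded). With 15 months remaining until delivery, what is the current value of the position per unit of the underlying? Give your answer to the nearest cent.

₹13.57

Current fair forward for the remaining 15 months: F = S·e^((r − q)·T), (r − q) = 0.0667 − 0.0566 = 0.0101
F = 164.90 · e^(0.0101 × 15/12) = 164.90 × 1.012705 = 166.9951
Value of long forward = (F − K)·e^(−rT) = (166.9951 − 181.75) · e^(−0.0667·15/12)
= -14.7549 × 0.920006 = -13.57
Short position value = −(long value) = ₹13.57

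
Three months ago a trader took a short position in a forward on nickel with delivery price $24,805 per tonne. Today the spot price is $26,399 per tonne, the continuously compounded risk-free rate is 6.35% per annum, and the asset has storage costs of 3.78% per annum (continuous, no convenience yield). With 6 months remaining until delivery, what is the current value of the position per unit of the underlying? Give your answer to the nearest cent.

Current fair forward for the remaining 6 months: F = S·e^((r + u)·T), (r + u) = 0.0635 + 0.0378 = 0.1013
F = 26399 · e^(0.1013 × 6/12) = 26399 × 1.05195464 = 27770.5505
Value of long forward = (F − K)·e^(−rT) = (27770.5505 − 24805) · e^(−0.0635·6/12)
= 2965.5505 × 0.96874874 = 2872.87
Short position value = −(long value) = -$2872.87

-$2872.87 per tonne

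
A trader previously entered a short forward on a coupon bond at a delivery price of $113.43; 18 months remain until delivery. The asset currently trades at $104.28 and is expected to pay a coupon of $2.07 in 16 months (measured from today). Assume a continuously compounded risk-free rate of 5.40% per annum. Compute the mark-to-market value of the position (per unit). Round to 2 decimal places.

PV(remaining coupons) I = 2.07·e^(−0.0540·16/12) = 1.9262
Current forward F = (S − I)·e^(rT) = (104.28 − 1.9262)·e^(0.0540·18/12) = 102.3538 × 1.084371 = 110.9895
Value (long) = (F − K)·e^(−rT) = (110.9895 − 113.43) × 0.922194 = -2.2506
Short position value = −(long value) = $2.25

$2.25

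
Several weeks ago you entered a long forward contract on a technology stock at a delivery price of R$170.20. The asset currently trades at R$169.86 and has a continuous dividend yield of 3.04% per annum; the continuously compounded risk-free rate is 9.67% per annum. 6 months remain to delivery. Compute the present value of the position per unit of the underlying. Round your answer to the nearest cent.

R$5.13

Current fair forward for the remaining 6 months: F = S·e^((r − q)·T), (r − q) = 0.0967 − 0.0304 = 0.0663
F = 169.86 · e^(0.0663 × 6/12) = 169.86 × 1.033706 = 175.5853
Value of long forward = (F − K)·e^(−rT) = (175.5853 − 170.20) · e^(−0.0967·6/12)
= 5.3853 × 0.952800 = 5.13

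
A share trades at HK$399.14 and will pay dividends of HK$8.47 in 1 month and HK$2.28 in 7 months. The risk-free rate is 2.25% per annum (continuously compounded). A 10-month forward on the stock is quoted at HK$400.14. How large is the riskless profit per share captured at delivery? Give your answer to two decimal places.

HK$4.35 per share

PV(dividends) I = 8.47·e^(−0.0225·1/12) + 2.28·e^(−0.0225·7/12) = 10.7044
Fair forward F* = (S − I)·e^(rT) = (399.14 − 10.7044)·e^0.018750 = 388.4356 × 1.018927 = 395.7875
Market HK$400.14 > fair 395.7875: forward overpriced → cash-and-carry (borrow at r, buy the stock and collect the dividends, short the forward).
Profit at T = |F_mkt − F*| = |400.14 − 395.7875| = HK$4.35 per share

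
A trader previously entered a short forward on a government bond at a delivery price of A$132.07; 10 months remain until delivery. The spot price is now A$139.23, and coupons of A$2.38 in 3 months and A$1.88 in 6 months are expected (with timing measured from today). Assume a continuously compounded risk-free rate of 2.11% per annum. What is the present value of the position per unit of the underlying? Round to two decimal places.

PV(remaining coupons) I = 2.38·e^(−0.0211·3/12) + 1.88·e^(−0.0211·6/12) = 4.2277
Current forward F = (S − I)·e^(rT) = (139.23 − 4.2277)·e^(0.0211·10/12) = 135.0023 × 1.017739 = 137.3971
Value (long) = (F − K)·e^(−rT) = (137.3971 − 132.07) × 0.982570 = 5.2342
Short position value = −(long value) = -A$5.23

-A$5.23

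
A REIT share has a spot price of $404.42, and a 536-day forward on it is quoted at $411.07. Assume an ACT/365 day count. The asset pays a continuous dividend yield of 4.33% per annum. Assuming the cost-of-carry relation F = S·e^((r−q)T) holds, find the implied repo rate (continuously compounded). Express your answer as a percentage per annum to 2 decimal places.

5.44%

From F = S·e^((r−q)T): (r − q) = ln(F/S)/T
ln(411.07/404.42) = ln(1.016443) = 0.016309
(r − q) = 0.016309 / (536/365) = 0.011106
r = ln(F/S)/T + q = 0.011106 + 0.0433 = 0.054406
r = 5.44%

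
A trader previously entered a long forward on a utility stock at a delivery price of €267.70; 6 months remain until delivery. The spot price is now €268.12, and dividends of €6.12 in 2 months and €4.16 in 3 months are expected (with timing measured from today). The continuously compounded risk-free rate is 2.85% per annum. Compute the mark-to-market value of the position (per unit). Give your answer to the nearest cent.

PV(remaining dividends) I = 6.12·e^(−0.0285·2/12) + 4.16·e^(−0.0285·3/12) = 10.2215
Current forward F = (S − I)·e^(rT) = (268.12 − 10.2215)·e^(0.0285·6/12) = 257.8985 × 1.014352 = 261.5999
Value (long) = (F − K)·e^(−rT) = (261.5999 − 267.70) × 0.985851 = -6.0138
Value = -€6.01

-€6.01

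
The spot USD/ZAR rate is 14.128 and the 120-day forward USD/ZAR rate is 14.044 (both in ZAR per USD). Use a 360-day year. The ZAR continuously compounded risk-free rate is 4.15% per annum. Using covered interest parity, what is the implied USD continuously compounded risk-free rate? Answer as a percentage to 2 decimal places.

5.94%

F = S·e^((r_ZAR − r_USD)T) ⇒ r_USD = r_ZAR − ln(F/S)/T
ln(14.044/14.128) = -0.005963; /(120/360) = -0.017889
r_USD = 0.0415 + 0.017889 = 0.059389
r_USD = 5.94%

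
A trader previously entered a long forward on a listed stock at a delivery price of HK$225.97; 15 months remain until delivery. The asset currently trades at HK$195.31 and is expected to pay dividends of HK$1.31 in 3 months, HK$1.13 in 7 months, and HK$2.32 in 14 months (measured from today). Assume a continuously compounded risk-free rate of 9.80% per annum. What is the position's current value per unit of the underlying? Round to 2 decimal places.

PV(remaining dividends) I = 1.31·e^(−0.0980·3/12) + 1.13·e^(−0.0980·7/12) + 2.32·e^(−0.0980·14/12) = 4.4149
Current forward F = (S − I)·e^(rT) = (195.31 − 4.4149)·e^(0.0980·15/12) = 190.8951 × 1.130319 = 215.7724
Value (long) = (F − K)·e^(−rT) = (215.7724 − 225.97) × 0.884706 = -9.0219
Value = -HK$9.02

-HK$9.02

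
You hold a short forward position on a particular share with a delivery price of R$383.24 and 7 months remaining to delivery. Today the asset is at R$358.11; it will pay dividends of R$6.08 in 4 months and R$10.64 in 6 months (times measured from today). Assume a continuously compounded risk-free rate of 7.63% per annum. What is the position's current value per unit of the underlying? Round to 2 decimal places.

R$24.62

PV(remaining dividends) I = 6.08·e^(−0.0763·4/12) + 10.64·e^(−0.0763·6/12) = 16.1690
Current forward F = (S − I)·e^(rT) = (358.11 − 16.1690)·e^(0.0763·7/12) = 341.9410 × 1.045514 = 357.5041
Value (long) = (F − K)·e^(−rT) = (357.5041 − 383.24) × 0.956468 = -24.6156
Short position value = −(long value) = R$24.62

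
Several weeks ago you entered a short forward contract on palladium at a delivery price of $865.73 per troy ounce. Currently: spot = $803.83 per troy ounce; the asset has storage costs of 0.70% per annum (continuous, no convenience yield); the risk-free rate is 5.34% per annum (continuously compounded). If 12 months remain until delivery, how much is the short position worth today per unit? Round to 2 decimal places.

Current fair forward for the remaining 12 months: F = S·e^((r + u)·T), (r + u) = 0.0534 + 0.0070 = 0.0604
F = 803.83 · e^(0.0604 × 12/12) = 803.83 × 1.062261 = 853.8773
Value of long forward = (F − K)·e^(−rT) = (853.8773 − 865.73) · e^(−0.0534·12/12)
= -11.8527 × 0.948001 = -11.24
Short position value = −(long value) = $11.24

$11.24 per troy ounce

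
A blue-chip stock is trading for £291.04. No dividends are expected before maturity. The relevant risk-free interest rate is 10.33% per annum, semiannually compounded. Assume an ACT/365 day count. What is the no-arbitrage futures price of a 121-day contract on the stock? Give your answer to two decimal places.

£300.92

F = S · (1+r/2)^(2T)
= 291.04 × 1.033953
F = £300.92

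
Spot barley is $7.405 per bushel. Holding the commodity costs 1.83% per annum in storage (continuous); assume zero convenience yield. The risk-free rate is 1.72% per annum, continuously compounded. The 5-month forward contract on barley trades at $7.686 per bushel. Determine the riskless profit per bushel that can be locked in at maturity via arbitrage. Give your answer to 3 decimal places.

$0.171 per bushel

Fair forward: F* = S·e^(carry·T), with carry = (r + u) = 0.0172 + 0.0183 = 0.0355
F* = 7.405 · e^(0.0355 × 5/12) = 7.405 · e^0.014792 = 7.405 × 1.014902 = $7.5153
Market $7.686 > fair $7.5153: forward overpriced → cash-and-carry (buy spot, short the forward).
At maturity, profit = |F_mkt − F*| = |7.686 − 7.5153| = $0.171 per bushel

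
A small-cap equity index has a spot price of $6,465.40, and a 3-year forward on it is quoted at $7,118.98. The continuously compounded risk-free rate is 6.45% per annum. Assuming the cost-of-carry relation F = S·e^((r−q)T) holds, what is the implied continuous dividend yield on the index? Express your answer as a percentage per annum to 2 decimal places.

3.24%

From F = S·e^((r−q)T): (r − q) = ln(F/S)/T
ln(7118.98/6465.40) = ln(1.101089) = 0.096300
(r − q) = 0.096300 / (3) = 0.032100
q = r − ln(F/S)/T = 0.0645 − 0.032100 = 0.032400
q = 3.24%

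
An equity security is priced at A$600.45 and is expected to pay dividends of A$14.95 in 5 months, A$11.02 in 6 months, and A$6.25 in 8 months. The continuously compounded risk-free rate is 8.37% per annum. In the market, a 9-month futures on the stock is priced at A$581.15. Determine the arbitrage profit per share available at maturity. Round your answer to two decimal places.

PV(dividends) I = 14.95·e^(−0.0837·5/12) + 11.02·e^(−0.0837·6/12) + 6.25·e^(−0.0837·8/12) = 30.9167
Fair futures F* = (S − I)·e^(rT) = (600.45 − 30.9167)·e^0.062775 = 569.5333 × 1.064787 = 606.4317
Market A$581.15 < fair 606.4317: forward underpriced → reverse cash-and-carry (short the stock, invest proceeds at r, pay the dividends, go long the forward).
Profit at T = |F_mkt − F*| = |581.15 − 606.4317| = A$25.28 per share

A$25.28 per share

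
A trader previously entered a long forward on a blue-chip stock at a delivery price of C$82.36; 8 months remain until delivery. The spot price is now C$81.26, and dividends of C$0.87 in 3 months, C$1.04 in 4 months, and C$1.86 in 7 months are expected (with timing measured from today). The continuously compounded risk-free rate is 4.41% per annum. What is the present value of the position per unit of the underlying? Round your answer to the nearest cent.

PV(remaining dividends) I = 0.87·e^(−0.0441·3/12) + 1.04·e^(−0.0441·4/12) + 1.86·e^(−0.0441·7/12) = 3.6980
Current forward F = (S − I)·e^(rT) = (81.26 − 3.6980)·e^(0.0441·8/12) = 77.5620 × 1.029836 = 79.8761
Value (long) = (F − K)·e^(−rT) = (79.8761 − 82.36) × 0.971028 = -2.4119
Value = -C$2.41

-C$2.41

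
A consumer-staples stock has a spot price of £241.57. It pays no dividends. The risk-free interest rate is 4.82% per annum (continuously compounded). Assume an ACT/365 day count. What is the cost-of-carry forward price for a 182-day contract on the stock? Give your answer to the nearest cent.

£247.45

F = S·e^(rT) = 241.57 · e^(0.0482 × 182/365)
= 241.57 · e^0.024034 = 241.57 × 1.024325
F = £247.45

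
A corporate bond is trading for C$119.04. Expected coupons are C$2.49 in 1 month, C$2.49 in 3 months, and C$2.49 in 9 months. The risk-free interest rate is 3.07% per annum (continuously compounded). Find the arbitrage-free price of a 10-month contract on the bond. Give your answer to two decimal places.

C$114.55

PV(coupons) I = 2.49·e^(−0.0307·1/12) + 2.49·e^(−0.0307·3/12) + 2.49·e^(−0.0307·9/12)
I = 2.4836 + 2.4710 + 2.4333 = 7.3879
F = (S − I)·e^(rT) = (119.04 − 7.3879) · e^(0.0307·10/12)
= 111.6521 · e^0.025583 = 111.6521 × 1.025913 = C$114.55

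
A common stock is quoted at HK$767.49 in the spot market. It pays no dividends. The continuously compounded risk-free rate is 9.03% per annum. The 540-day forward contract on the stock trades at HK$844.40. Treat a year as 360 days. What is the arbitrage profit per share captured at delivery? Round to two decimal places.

HK$34.42 per share

Fair forward: F* = S·e^(carry·T), with carry = r = 0.0903
F* = 767.49 · e^(0.0903 × 540/360) = 767.49 · e^0.135450 = 767.49 × 1.145052 = HK$878.8160
Market HK$844.40 < fair HK$878.8160: forward underpriced → reverse cash-and-carry (short spot, go long the forward).
At maturity, profit = |F_mkt − F*| = |844.40 − 878.8160| = HK$34.42 per share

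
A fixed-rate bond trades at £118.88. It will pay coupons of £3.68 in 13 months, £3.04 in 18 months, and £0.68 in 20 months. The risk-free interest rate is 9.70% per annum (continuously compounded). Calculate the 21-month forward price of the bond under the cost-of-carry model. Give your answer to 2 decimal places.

£133.15

PV(coupons) I = 3.68·e^(−0.0970·13/12) + 3.04·e^(−0.0970·18/12) + 0.68·e^(−0.0970·20/12)
I = 3.3129 + 2.6284 + 0.5785 = 6.5198
F = (S − I)·e^(rT) = (118.88 − 6.5198) · e^(0.0970·21/12)
= 112.3602 · e^0.169750 = 112.3602 × 1.185009 = £133.15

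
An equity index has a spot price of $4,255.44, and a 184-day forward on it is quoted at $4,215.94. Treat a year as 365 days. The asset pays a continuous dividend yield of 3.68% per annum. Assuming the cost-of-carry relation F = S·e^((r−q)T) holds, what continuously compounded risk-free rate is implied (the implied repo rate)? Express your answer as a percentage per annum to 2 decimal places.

1.83%

From F = S·e^((r−q)T): (r − q) = ln(F/S)/T
ln(4215.94/4255.44) = ln(0.990718) = -0.009325
(r − q) = -0.009325 / (184/365) = -0.018498
r = ln(F/S)/T + q = -0.018498 + 0.0368 = 0.018302
r = 1.83%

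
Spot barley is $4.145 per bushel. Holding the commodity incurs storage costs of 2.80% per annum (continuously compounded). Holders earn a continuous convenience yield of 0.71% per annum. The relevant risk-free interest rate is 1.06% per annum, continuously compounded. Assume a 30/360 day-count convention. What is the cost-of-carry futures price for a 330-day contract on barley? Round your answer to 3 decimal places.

Net carry = r + u − y = 0.0106 + 0.0280 − 0.0071 = 0.0315
F = S·e^((r+u−y)T) = 4.145 · e^(0.0315 × 330/360) = 4.145 · e^0.028875
= 4.145 × 1.029296 = $4.266 per bushel

$4.266 per bushel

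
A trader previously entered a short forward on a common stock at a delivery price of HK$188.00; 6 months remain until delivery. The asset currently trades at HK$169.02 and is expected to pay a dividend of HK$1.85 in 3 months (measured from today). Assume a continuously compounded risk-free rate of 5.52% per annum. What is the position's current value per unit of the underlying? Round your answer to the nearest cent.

PV(remaining dividends) I = 1.85·e^(−0.0552·3/12) = 1.8246
Current forward F = (S − I)·e^(rT) = (169.02 − 1.8246)·e^(0.0552·6/12) = 167.1954 × 1.027984 = 171.8742
Value (long) = (F − K)·e^(−rT) = (171.8742 − 188.00) × 0.972777 = -15.6868
Short position value = −(long value) = HK$15.69

HK$15.69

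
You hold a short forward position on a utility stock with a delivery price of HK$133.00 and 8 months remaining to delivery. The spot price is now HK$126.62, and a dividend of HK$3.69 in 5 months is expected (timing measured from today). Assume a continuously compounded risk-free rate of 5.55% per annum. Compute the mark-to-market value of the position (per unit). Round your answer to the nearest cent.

HK$5.15

PV(remaining dividends) I = 3.69·e^(−0.0555·5/12) = 3.6056
Current forward F = (S − I)·e^(rT) = (126.62 − 3.6056)·e^(0.0555·8/12) = 123.0144 × 1.037693 = 127.6512
Value (long) = (F − K)·e^(−rT) = (127.6512 − 133.00) × 0.963676 = -5.1545
Short position value = −(long value) = HK$5.15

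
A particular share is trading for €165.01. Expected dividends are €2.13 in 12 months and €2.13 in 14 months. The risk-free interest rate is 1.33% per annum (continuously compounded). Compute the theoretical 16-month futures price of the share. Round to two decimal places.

€163.69

PV(dividends) I = 2.13·e^(−0.0133·12/12) + 2.13·e^(−0.0133·14/12)
I = 2.1019 + 2.0972 = 4.1991
F = (S − I)·e^(rT) = (165.01 − 4.1991) · e^(0.0133·16/12)
= 160.8109 · e^0.017733 = 160.8109 × 1.017891 = €163.69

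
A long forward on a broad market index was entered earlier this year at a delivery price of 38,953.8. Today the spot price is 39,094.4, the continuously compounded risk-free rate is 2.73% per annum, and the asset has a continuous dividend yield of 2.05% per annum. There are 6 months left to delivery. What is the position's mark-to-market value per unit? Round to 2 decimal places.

270.04

Current fair forward for the remaining 6 months: F = S·e^((r − q)·T), (r − q) = 0.0273 − 0.0205 = 0.0068
F = 39094.4 · e^(0.0068 × 6/12) = 39094.4 × 1.00340579 = 39227.5473
Value of long forward = (F − K)·e^(−rT) = (39227.5473 − 38953.8) · e^(−0.0273·6/12)
= 273.7473 × 0.98644274 = 270.04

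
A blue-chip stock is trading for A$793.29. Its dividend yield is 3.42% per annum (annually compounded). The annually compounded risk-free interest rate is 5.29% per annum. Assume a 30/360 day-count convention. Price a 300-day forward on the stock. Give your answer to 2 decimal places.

A$805.23

F = S · (1+r)^T / (1+q)^T
= 793.29 × 1.043893 / 1.028420 = 793.29 × 1.015045
F = A$805.23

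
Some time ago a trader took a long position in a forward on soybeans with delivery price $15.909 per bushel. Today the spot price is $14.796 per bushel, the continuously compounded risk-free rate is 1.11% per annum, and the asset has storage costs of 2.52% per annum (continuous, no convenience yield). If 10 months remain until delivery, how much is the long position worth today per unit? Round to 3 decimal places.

Current fair forward for the remaining 10 months: F = S·e^((r + u)·T), (r + u) = 0.0111 + 0.0252 = 0.0363
F = 14.796 · e^(0.0363 × 10/12) = 14.796 × 1.030712 = 15.2504
Value of long forward = (F − K)·e^(−rT) = (15.2504 − 15.909) · e^(−0.0111·10/12)
= -0.6586 × 0.990793 = -0.653

-$0.653 per bushel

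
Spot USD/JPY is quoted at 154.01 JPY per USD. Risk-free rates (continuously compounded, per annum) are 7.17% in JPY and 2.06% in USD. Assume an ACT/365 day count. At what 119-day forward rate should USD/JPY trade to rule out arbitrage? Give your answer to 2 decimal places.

F = S·e^((r_JPY − r_USD)T) = 154.01 · e^((0.0717 − 0.0206) × 119/365)
= 154.01 · e^0.016660 = 154.01 × 1.016800
F = 156.60 JPY per USD

156.60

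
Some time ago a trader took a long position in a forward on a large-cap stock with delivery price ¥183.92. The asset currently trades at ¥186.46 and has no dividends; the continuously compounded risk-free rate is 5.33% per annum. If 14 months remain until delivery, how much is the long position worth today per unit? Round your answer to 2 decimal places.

¥13.63

Current fair forward for the remaining 14 months: F = S·e^(r·T), r = 0.0533
F = 186.46 · e^(0.0533 × 14/12) = 186.46 × 1.064157 = 198.4227
Value of long forward = (F − K)·e^(−rT) = (198.4227 − 183.92) · e^(−0.0533·14/12)
= 14.5027 × 0.939711 = 13.63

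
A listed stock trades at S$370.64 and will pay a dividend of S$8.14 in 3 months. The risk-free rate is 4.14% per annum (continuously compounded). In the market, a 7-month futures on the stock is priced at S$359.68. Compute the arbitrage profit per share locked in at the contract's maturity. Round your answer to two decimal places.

S$11.77 per share

PV(dividends) I = 8.14·e^(−0.0414·3/12) = 8.0562
Fair futures F* = (S − I)·e^(rT) = (370.64 − 8.0562)·e^0.024150 = 362.5838 × 1.024444 = 371.4468
Market S$359.68 < fair 371.4468: forward underpriced → reverse cash-and-carry (short the stock, invest proceeds at r, pay the dividends, go long the forward).
Profit at T = |F_mkt − F*| = |359.68 − 371.4468| = S$11.77 per share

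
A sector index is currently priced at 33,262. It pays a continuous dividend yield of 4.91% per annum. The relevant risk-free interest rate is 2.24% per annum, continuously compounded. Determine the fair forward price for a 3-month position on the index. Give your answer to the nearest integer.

F = S·e^((r − q)T) = 33262 · e^((0.0224 − 0.0491) × 3/12)
= 33262 · e^-0.006675 = 33262 × 0.993347
F = 33,041

33,041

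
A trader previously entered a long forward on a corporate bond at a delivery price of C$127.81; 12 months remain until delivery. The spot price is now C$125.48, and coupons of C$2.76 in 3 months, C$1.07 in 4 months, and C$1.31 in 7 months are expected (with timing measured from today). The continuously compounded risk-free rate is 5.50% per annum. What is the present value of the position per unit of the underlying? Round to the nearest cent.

-C$0.53

PV(remaining coupons) I = 2.76·e^(−0.0550·3/12) + 1.07·e^(−0.0550·4/12) + 1.31·e^(−0.0550·7/12) = 5.0415
Current forward F = (S − I)·e^(rT) = (125.48 − 5.0415)·e^(0.0550·12/12) = 120.4385 × 1.056541 = 127.2482
Value (long) = (F − K)·e^(−rT) = (127.2482 − 127.81) × 0.946485 = -0.5317
Value = -C$0.53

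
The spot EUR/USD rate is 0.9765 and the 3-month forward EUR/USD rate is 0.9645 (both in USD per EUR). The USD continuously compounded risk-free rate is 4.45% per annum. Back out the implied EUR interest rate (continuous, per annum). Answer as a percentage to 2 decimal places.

F = S·e^((r_USD − r_EUR)T) ⇒ r_EUR = r_USD − ln(F/S)/T
ln(0.9645/0.9765) = -0.012365; /(3/12) = -0.049460
r_EUR = 0.0445 + 0.049460 = 0.093960
r_EUR = 9.40%

9.40%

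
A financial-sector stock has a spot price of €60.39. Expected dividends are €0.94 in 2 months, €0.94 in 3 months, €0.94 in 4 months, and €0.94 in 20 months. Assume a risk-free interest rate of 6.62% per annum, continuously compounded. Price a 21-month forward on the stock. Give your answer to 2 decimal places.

PV(dividends) I = 0.94·e^(−0.0662·2/12) + 0.94·e^(−0.0662·3/12) + 0.94·e^(−0.0662·4/12) + 0.94·e^(−0.0662·20/12)
I = 0.9297 + 0.9246 + 0.9195 + 0.8418 = 3.6156
F = (S − I)·e^(rT) = (60.39 − 3.6156) · e^(0.0662·21/12)
= 56.7744 · e^0.115850 = 56.7744 × 1.122827 = €63.75

€63.75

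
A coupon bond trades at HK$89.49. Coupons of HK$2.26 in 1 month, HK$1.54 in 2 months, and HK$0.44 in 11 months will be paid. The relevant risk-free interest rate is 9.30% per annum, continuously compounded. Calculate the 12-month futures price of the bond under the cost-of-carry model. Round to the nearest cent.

HK$93.64

PV(coupons) I = 2.26·e^(−0.0930·1/12) + 1.54·e^(−0.0930·2/12) + 0.44·e^(−0.0930·11/12)
I = 2.2426 + 1.5163 + 0.4040 = 4.1629
F = (S − I)·e^(rT) = (89.49 − 4.1629) · e^(0.0930·12/12)
= 85.3271 · e^0.093000 = 85.3271 × 1.097462 = HK$93.64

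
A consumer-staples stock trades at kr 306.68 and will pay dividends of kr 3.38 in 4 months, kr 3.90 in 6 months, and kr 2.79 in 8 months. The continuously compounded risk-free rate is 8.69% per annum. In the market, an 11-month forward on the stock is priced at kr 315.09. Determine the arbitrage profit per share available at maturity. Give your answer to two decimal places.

PV(dividends) I = 3.38·e^(−0.0869·4/12) + 3.90·e^(−0.0869·6/12) + 2.79·e^(−0.0869·8/12) = 9.6506
Fair forward F* = (S − I)·e^(rT) = (306.68 − 9.6506)·e^0.079658 = 297.0294 × 1.082917 = 321.6582
Market kr 315.09 < fair 321.6582: forward underpriced → reverse cash-and-carry (short the stock, invest proceeds at r, pay the dividends, go long the forward).
Profit at T = |F_mkt − F*| = |315.09 − 321.6582| = kr 6.57 per share

kr 6.57 per share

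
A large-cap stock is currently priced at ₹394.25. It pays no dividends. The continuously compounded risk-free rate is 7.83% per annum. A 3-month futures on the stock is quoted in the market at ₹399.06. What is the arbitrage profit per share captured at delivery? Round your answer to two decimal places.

₹2.98 per share

Fair futures: F* = S·e^(carry·T), with carry = r = 0.0783
F* = 394.25 · e^(0.0783 × 3/12) = 394.25 · e^0.019575 = 394.25 × 1.019768 = ₹402.0435
Market ₹399.06 < fair ₹402.0435: forward underpriced → reverse cash-and-carry (short spot, go long the forward).
At maturity, profit = |F_mkt − F*| = |399.06 − 402.0435| = ₹2.98 per share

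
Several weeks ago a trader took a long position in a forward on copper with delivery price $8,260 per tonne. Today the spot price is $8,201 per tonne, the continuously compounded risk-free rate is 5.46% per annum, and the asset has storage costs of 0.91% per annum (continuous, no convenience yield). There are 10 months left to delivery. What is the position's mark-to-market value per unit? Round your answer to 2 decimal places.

$370.84 per tonne

Current fair forward for the remaining 10 months: F = S·e^((r + u)·T), (r + u) = 0.0546 + 0.0091 = 0.0637
F = 8201 · e^(0.0637 × 10/12) = 8201 × 1.05451752 = 8648.0982
Value of long forward = (F − K)·e^(−rT) = (8648.0982 − 8260) · e^(−0.0546·10/12)
= 388.0982 × 0.95551960 = 370.84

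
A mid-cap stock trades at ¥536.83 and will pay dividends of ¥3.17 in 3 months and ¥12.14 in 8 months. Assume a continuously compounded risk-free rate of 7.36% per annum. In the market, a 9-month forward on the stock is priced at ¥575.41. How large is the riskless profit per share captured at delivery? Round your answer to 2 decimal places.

¥23.62 per share

PV(dividends) I = 3.17·e^(−0.0736·3/12) + 12.14·e^(−0.0736·8/12) = 14.6709
Fair forward F* = (S − I)·e^(rT) = (536.83 − 14.6709)·e^0.055200 = 522.1591 × 1.056752 = 551.7927
Market ¥575.41 > fair 551.7927: forward overpriced → cash-and-carry (borrow at r, buy the stock and collect the dividends, short the forward).
Profit at T = |F_mkt − F*| = |575.41 − 551.7927| = ¥23.62 per share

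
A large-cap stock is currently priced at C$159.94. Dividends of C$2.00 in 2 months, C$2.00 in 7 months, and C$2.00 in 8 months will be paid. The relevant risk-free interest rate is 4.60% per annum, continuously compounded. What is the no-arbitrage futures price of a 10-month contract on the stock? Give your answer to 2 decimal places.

PV(dividends) I = 2.00·e^(−0.0460·2/12) + 2.00·e^(−0.0460·7/12) + 2.00·e^(−0.0460·8/12)
I = 1.9847 + 1.9470 + 1.9396 = 5.8713
F = (S − I)·e^(rT) = (159.94 − 5.8713) · e^(0.0460·10/12)
= 154.0687 · e^0.038333 = 154.0687 × 1.039077 = C$160.09

C$160.09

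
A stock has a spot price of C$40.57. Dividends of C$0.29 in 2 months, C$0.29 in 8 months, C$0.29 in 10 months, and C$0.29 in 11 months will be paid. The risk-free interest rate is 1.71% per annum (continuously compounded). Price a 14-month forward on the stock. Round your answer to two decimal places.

C$40.22

PV(dividends) I = 0.29·e^(−0.0171·2/12) + 0.29·e^(−0.0171·8/12) + 0.29·e^(−0.0171·10/12) + 0.29·e^(−0.0171·11/12)
I = 0.2892 + 0.2867 + 0.2859 + 0.2855 = 1.1473
F = (S − I)·e^(rT) = (40.57 − 1.1473) · e^(0.0171·14/12)
= 39.4227 · e^0.019950 = 39.4227 × 1.020150 = C$40.22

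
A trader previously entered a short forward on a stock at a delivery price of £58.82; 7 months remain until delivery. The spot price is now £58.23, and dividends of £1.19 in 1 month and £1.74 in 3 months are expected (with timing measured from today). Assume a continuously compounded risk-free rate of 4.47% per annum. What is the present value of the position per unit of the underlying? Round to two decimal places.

£1.98

PV(remaining dividends) I = 1.19·e^(−0.0447·1/12) + 1.74·e^(−0.0447·3/12) = 2.9062
Current forward F = (S − I)·e^(rT) = (58.23 − 2.9062)·e^(0.0447·7/12) = 55.3238 × 1.026418 = 56.7853
Value (long) = (F − K)·e^(−rT) = (56.7853 − 58.82) × 0.974262 = -1.9823
Short position value = −(long value) = £1.98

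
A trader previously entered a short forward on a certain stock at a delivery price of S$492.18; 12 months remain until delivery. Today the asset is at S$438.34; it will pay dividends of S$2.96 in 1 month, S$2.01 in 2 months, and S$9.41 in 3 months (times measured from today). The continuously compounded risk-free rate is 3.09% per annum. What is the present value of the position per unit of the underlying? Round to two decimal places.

PV(remaining dividends) I = 2.96·e^(−0.0309·1/12) + 2.01·e^(−0.0309·2/12) + 9.41·e^(−0.0309·3/12) = 14.2897
Current forward F = (S − I)·e^(rT) = (438.34 − 14.2897)·e^(0.0309·12/12) = 424.0503 × 1.031382 = 437.3578
Value (long) = (F − K)·e^(−rT) = (437.3578 − 492.18) × 0.969573 = -53.1541
Short position value = −(long value) = S$53.15

S$53.15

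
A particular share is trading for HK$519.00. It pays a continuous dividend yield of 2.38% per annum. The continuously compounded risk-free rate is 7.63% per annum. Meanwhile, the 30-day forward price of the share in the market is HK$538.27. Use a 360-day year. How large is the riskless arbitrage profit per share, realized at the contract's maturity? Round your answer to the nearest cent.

Fair forward: F* = S·e^(carry·T), with carry = (r − q) = 0.0763 − 0.0238 = 0.0525
F* = 519.00 · e^(0.0525 × 30/360) = 519.00 · e^0.004375 = 519.00 × 1.004385 = HK$521.2758
Market HK$538.27 > fair HK$521.2758: forward overpriced → cash-and-carry (buy spot, short the forward).
At maturity, profit = |F_mkt − F*| = |538.27 − 521.2758| = HK$16.99 per share

HK$16.99 per share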